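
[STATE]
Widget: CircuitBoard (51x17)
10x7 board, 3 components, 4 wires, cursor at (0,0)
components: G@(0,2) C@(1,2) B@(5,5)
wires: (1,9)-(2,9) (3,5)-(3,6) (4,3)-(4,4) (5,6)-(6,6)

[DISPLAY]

   0 1 2 3 4 5 6 7 8 9                             
0  [.]      G                                      
                                                   
1           C                           ·          
                                        │          
2                                       ·          
                                                   
3                       · ─ ·                      
                                                   
4               · ─ ·                              
                                                   
5                       B   ·                      
                            │                      
6                           ·                      
Cursor: (0,0)                                      
                                                   
                                                   


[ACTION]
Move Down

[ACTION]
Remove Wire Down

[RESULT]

   0 1 2 3 4 5 6 7 8 9                             
0           G                                      
                                                   
1  [.]      C                           ·          
                                        │          
2                                       ·          
                                                   
3                       · ─ ·                      
                                                   
4               · ─ ·                              
                                                   
5                       B   ·                      
                            │                      
6                           ·                      
Cursor: (1,0)                                      
                                                   
                                                   


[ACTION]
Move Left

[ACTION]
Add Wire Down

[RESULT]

   0 1 2 3 4 5 6 7 8 9                             
0           G                                      
                                                   
1  [.]      C                           ·          
    │                                   │          
2   ·                                   ·          
                                                   
3                       · ─ ·                      
                                                   
4               · ─ ·                              
                                                   
5                       B   ·                      
                            │                      
6                           ·                      
Cursor: (1,0)                                      
                                                   
                                                   


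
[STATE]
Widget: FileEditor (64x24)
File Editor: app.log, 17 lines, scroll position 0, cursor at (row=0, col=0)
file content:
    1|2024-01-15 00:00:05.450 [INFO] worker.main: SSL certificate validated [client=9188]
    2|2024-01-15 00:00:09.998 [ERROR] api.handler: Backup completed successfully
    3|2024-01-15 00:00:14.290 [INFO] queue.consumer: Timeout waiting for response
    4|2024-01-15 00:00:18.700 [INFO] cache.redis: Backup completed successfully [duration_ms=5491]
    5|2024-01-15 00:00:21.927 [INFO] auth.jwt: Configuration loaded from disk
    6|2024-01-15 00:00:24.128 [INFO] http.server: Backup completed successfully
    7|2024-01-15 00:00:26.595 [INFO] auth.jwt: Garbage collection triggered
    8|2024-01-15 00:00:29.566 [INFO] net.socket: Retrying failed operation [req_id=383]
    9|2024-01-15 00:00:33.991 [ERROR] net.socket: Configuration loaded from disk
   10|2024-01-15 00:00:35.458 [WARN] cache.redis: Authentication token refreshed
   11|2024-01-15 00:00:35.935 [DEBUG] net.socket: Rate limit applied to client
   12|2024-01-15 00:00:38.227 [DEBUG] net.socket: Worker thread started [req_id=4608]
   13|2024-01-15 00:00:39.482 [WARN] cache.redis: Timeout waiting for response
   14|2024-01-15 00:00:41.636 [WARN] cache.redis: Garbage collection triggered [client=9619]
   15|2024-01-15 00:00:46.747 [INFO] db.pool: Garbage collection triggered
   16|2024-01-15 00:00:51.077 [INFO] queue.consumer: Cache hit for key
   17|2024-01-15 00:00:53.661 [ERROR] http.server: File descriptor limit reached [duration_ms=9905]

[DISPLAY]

█024-01-15 00:00:05.450 [INFO] worker.main: SSL certificate val▲
2024-01-15 00:00:09.998 [ERROR] api.handler: Backup completed s█
2024-01-15 00:00:14.290 [INFO] queue.consumer: Timeout waiting ░
2024-01-15 00:00:18.700 [INFO] cache.redis: Backup completed su░
2024-01-15 00:00:21.927 [INFO] auth.jwt: Configuration loaded f░
2024-01-15 00:00:24.128 [INFO] http.server: Backup completed su░
2024-01-15 00:00:26.595 [INFO] auth.jwt: Garbage collection tri░
2024-01-15 00:00:29.566 [INFO] net.socket: Retrying failed oper░
2024-01-15 00:00:33.991 [ERROR] net.socket: Configuration loade░
2024-01-15 00:00:35.458 [WARN] cache.redis: Authentication toke░
2024-01-15 00:00:35.935 [DEBUG] net.socket: Rate limit applied ░
2024-01-15 00:00:38.227 [DEBUG] net.socket: Worker thread start░
2024-01-15 00:00:39.482 [WARN] cache.redis: Timeout waiting for░
2024-01-15 00:00:41.636 [WARN] cache.redis: Garbage collection ░
2024-01-15 00:00:46.747 [INFO] db.pool: Garbage collection trig░
2024-01-15 00:00:51.077 [INFO] queue.consumer: Cache hit for ke░
2024-01-15 00:00:53.661 [ERROR] http.server: File descriptor li░
                                                               ░
                                                               ░
                                                               ░
                                                               ░
                                                               ░
                                                               ░
                                                               ▼


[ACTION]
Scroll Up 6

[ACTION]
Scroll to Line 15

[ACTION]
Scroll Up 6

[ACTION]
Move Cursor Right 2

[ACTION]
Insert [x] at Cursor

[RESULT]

20x█4-01-15 00:00:05.450 [INFO] worker.main: SSL certificate va▲
2024-01-15 00:00:09.998 [ERROR] api.handler: Backup completed s█
2024-01-15 00:00:14.290 [INFO] queue.consumer: Timeout waiting ░
2024-01-15 00:00:18.700 [INFO] cache.redis: Backup completed su░
2024-01-15 00:00:21.927 [INFO] auth.jwt: Configuration loaded f░
2024-01-15 00:00:24.128 [INFO] http.server: Backup completed su░
2024-01-15 00:00:26.595 [INFO] auth.jwt: Garbage collection tri░
2024-01-15 00:00:29.566 [INFO] net.socket: Retrying failed oper░
2024-01-15 00:00:33.991 [ERROR] net.socket: Configuration loade░
2024-01-15 00:00:35.458 [WARN] cache.redis: Authentication toke░
2024-01-15 00:00:35.935 [DEBUG] net.socket: Rate limit applied ░
2024-01-15 00:00:38.227 [DEBUG] net.socket: Worker thread start░
2024-01-15 00:00:39.482 [WARN] cache.redis: Timeout waiting for░
2024-01-15 00:00:41.636 [WARN] cache.redis: Garbage collection ░
2024-01-15 00:00:46.747 [INFO] db.pool: Garbage collection trig░
2024-01-15 00:00:51.077 [INFO] queue.consumer: Cache hit for ke░
2024-01-15 00:00:53.661 [ERROR] http.server: File descriptor li░
                                                               ░
                                                               ░
                                                               ░
                                                               ░
                                                               ░
                                                               ░
                                                               ▼


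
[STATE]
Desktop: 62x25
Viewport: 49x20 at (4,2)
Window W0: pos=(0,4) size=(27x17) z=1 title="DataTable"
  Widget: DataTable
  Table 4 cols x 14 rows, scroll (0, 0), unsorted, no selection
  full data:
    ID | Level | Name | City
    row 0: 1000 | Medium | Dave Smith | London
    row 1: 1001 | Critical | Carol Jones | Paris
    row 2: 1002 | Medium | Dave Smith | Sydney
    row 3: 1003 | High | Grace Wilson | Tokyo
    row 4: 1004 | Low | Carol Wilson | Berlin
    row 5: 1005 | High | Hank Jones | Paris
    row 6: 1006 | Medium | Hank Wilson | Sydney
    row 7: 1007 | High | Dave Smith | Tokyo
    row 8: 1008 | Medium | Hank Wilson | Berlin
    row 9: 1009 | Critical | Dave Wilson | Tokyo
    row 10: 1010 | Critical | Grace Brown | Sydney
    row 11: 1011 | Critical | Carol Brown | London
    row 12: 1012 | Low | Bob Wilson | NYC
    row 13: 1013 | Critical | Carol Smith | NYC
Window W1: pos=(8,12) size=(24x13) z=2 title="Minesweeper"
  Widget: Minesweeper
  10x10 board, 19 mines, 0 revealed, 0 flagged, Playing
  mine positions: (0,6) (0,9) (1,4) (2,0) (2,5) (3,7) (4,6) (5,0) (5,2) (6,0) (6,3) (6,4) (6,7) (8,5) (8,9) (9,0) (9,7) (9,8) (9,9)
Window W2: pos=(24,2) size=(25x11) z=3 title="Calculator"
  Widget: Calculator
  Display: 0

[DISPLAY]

                    ┏━━━━━━━━━━━━━━━━━━━━━━━┓    
                    ┃ Calculator            ┃    
━━━━━━━━━━━━━━━━━━━━┠───────────────────────┨    
taTable             ┃                      0┃    
────────────────────┃┌───┬───┬───┬───┐      ┃    
 │Level   │Name     ┃│ 7 │ 8 │ 9 │ ÷ │      ┃    
─┼────────┼─────────┃├───┼───┼───┼───┤      ┃    
0│Medium  │Dave Smit┃│ 4 │ 5 │ 6 │ × │      ┃    
1│Critical│Carol Jon┃├───┼───┼───┼───┤      ┃    
2│Medium  │Dave Smit┃│ 1 │ 2 │ 3 │ - │      ┃    
3│Hi┏━━━━━━━━━━━━━━━┗━━━━━━━━━━━━━━━━━━━━━━━┛    
4│Lo┃ Minesweeper          ┃                     
5│Hi┠──────────────────────┨                     
6│Me┃■■■■■■■■■■            ┃                     
7│Hi┃■■■■■■■■■■            ┃                     
8│Me┃■■■■■■■■■■            ┃                     
9│Cr┃■■■■■■■■■■            ┃                     
0│Cr┃■■■■■■■■■■            ┃                     
━━━━┃■■■■■■■■■■            ┃                     
    ┃■■■■■■■■■■            ┃                     


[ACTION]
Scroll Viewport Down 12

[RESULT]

taTable             ┃                      0┃    
────────────────────┃┌───┬───┬───┬───┐      ┃    
 │Level   │Name     ┃│ 7 │ 8 │ 9 │ ÷ │      ┃    
─┼────────┼─────────┃├───┼───┼───┼───┤      ┃    
0│Medium  │Dave Smit┃│ 4 │ 5 │ 6 │ × │      ┃    
1│Critical│Carol Jon┃├───┼───┼───┼───┤      ┃    
2│Medium  │Dave Smit┃│ 1 │ 2 │ 3 │ - │      ┃    
3│Hi┏━━━━━━━━━━━━━━━┗━━━━━━━━━━━━━━━━━━━━━━━┛    
4│Lo┃ Minesweeper          ┃                     
5│Hi┠──────────────────────┨                     
6│Me┃■■■■■■■■■■            ┃                     
7│Hi┃■■■■■■■■■■            ┃                     
8│Me┃■■■■■■■■■■            ┃                     
9│Cr┃■■■■■■■■■■            ┃                     
0│Cr┃■■■■■■■■■■            ┃                     
━━━━┃■■■■■■■■■■            ┃                     
    ┃■■■■■■■■■■            ┃                     
    ┃■■■■■■■■■■            ┃                     
    ┃■■■■■■■■■■            ┃                     
    ┗━━━━━━━━━━━━━━━━━━━━━━┛                     


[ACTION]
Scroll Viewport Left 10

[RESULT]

┃ DataTable             ┃                      0┃
┠───────────────────────┃┌───┬───┬───┬───┐      ┃
┃ID  │Level   │Name     ┃│ 7 │ 8 │ 9 │ ÷ │      ┃
┃────┼────────┼─────────┃├───┼───┼───┼───┤      ┃
┃1000│Medium  │Dave Smit┃│ 4 │ 5 │ 6 │ × │      ┃
┃1001│Critical│Carol Jon┃├───┼───┼───┼───┤      ┃
┃1002│Medium  │Dave Smit┃│ 1 │ 2 │ 3 │ - │      ┃
┃1003│Hi┏━━━━━━━━━━━━━━━┗━━━━━━━━━━━━━━━━━━━━━━━┛
┃1004│Lo┃ Minesweeper          ┃                 
┃1005│Hi┠──────────────────────┨                 
┃1006│Me┃■■■■■■■■■■            ┃                 
┃1007│Hi┃■■■■■■■■■■            ┃                 
┃1008│Me┃■■■■■■■■■■            ┃                 
┃1009│Cr┃■■■■■■■■■■            ┃                 
┃1010│Cr┃■■■■■■■■■■            ┃                 
┗━━━━━━━┃■■■■■■■■■■            ┃                 
        ┃■■■■■■■■■■            ┃                 
        ┃■■■■■■■■■■            ┃                 
        ┃■■■■■■■■■■            ┃                 
        ┗━━━━━━━━━━━━━━━━━━━━━━┛                 


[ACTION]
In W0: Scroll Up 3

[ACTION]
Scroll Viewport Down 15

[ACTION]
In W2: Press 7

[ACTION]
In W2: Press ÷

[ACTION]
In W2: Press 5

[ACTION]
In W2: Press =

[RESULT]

┃ DataTable             ┃                    1.4┃
┠───────────────────────┃┌───┬───┬───┬───┐      ┃
┃ID  │Level   │Name     ┃│ 7 │ 8 │ 9 │ ÷ │      ┃
┃────┼────────┼─────────┃├───┼───┼───┼───┤      ┃
┃1000│Medium  │Dave Smit┃│ 4 │ 5 │ 6 │ × │      ┃
┃1001│Critical│Carol Jon┃├───┼───┼───┼───┤      ┃
┃1002│Medium  │Dave Smit┃│ 1 │ 2 │ 3 │ - │      ┃
┃1003│Hi┏━━━━━━━━━━━━━━━┗━━━━━━━━━━━━━━━━━━━━━━━┛
┃1004│Lo┃ Minesweeper          ┃                 
┃1005│Hi┠──────────────────────┨                 
┃1006│Me┃■■■■■■■■■■            ┃                 
┃1007│Hi┃■■■■■■■■■■            ┃                 
┃1008│Me┃■■■■■■■■■■            ┃                 
┃1009│Cr┃■■■■■■■■■■            ┃                 
┃1010│Cr┃■■■■■■■■■■            ┃                 
┗━━━━━━━┃■■■■■■■■■■            ┃                 
        ┃■■■■■■■■■■            ┃                 
        ┃■■■■■■■■■■            ┃                 
        ┃■■■■■■■■■■            ┃                 
        ┗━━━━━━━━━━━━━━━━━━━━━━┛                 


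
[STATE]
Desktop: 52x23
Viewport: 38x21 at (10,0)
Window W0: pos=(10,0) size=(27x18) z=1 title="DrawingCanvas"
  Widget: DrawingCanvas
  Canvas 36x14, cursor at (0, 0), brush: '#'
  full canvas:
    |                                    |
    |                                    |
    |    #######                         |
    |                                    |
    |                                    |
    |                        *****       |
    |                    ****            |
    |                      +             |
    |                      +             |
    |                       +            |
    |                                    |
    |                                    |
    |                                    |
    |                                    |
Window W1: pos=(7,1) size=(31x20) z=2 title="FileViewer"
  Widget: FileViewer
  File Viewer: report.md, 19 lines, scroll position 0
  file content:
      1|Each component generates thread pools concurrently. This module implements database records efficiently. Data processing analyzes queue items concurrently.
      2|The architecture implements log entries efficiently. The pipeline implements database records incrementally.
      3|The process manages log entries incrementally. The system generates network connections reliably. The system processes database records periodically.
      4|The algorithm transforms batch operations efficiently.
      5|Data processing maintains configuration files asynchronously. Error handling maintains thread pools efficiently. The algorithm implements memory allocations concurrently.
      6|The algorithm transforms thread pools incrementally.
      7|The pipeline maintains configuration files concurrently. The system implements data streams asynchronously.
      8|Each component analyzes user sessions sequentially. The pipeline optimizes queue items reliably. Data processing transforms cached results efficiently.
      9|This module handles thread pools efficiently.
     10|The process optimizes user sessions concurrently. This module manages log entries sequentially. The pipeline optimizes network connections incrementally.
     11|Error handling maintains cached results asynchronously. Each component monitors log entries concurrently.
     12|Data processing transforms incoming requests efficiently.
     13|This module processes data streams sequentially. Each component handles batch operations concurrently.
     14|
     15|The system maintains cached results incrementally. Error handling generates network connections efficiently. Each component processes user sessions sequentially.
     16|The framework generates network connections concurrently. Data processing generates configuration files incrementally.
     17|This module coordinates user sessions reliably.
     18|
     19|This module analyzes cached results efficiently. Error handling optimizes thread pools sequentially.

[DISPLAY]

┏━━━━━━━━━━━━━━━━━━━━━━━━━┓           
━━━━━━━━━━━━━━━━━━━━━━━━━━━┓          
ileViewer                  ┃          
───────────────────────────┨          
ch component generates thr▲┃          
e architecture implements █┃          
e process manages log entr░┃          
e algorithm transforms bat░┃          
ta processing maintains co░┃          
e algorithm transforms thr░┃          
e pipeline maintains confi░┃          
ch component analyzes user░┃          
is module handles thread p░┃          
e process optimizes user s░┃          
ror handling maintains cac░┃          
ta processing transforms i░┃          
is module processes data s░┃          
                          ░┃          
e system maintains cached ░┃          
e framework generates netw▼┃          
━━━━━━━━━━━━━━━━━━━━━━━━━━━┛          


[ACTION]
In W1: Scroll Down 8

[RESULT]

┏━━━━━━━━━━━━━━━━━━━━━━━━━┓           
━━━━━━━━━━━━━━━━━━━━━━━━━━━┓          
ileViewer                  ┃          
───────────────────────────┨          
e algorithm transforms bat▲┃          
ta processing maintains co░┃          
e algorithm transforms thr░┃          
e pipeline maintains confi░┃          
ch component analyzes user░┃          
is module handles thread p░┃          
e process optimizes user s░┃          
ror handling maintains cac░┃          
ta processing transforms i░┃          
is module processes data s░┃          
                          ░┃          
e system maintains cached ░┃          
e framework generates netw░┃          
is module coordinates user░┃          
                          █┃          
is module analyzes cached ▼┃          
━━━━━━━━━━━━━━━━━━━━━━━━━━━┛          


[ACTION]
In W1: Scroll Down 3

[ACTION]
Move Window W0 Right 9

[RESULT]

         ┏━━━━━━━━━━━━━━━━━━━━━━━━━┓  
━━━━━━━━━━━━━━━━━━━━━━━━━━━┓       ┃  
ileViewer                  ┃───────┨  
───────────────────────────┨       ┃  
e algorithm transforms bat▲┃       ┃  
ta processing maintains co░┃       ┃  
e algorithm transforms thr░┃       ┃  
e pipeline maintains confi░┃       ┃  
ch component analyzes user░┃      *┃  
is module handles thread p░┃  **** ┃  
e process optimizes user s░┃    +  ┃  
ror handling maintains cac░┃    +  ┃  
ta processing transforms i░┃     + ┃  
is module processes data s░┃       ┃  
                          ░┃       ┃  
e system maintains cached ░┃       ┃  
e framework generates netw░┃       ┃  
is module coordinates user░┃━━━━━━━┛  
                          █┃          
is module analyzes cached ▼┃          
━━━━━━━━━━━━━━━━━━━━━━━━━━━┛          


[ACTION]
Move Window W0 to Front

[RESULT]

         ┏━━━━━━━━━━━━━━━━━━━━━━━━━┓  
━━━━━━━━━┃ DrawingCanvas           ┃  
ileViewer┠─────────────────────────┨  
─────────┃+                        ┃  
e algorit┃                         ┃  
ta proces┃    #######              ┃  
e algorit┃                         ┃  
e pipelin┃                         ┃  
ch compon┃                        *┃  
is module┃                    **** ┃  
e process┃                      +  ┃  
ror handl┃                      +  ┃  
ta proces┃                       + ┃  
is module┃                         ┃  
         ┃                         ┃  
e system ┃                         ┃  
e framewo┃                         ┃  
is module┗━━━━━━━━━━━━━━━━━━━━━━━━━┛  
                          █┃          
is module analyzes cached ▼┃          
━━━━━━━━━━━━━━━━━━━━━━━━━━━┛          


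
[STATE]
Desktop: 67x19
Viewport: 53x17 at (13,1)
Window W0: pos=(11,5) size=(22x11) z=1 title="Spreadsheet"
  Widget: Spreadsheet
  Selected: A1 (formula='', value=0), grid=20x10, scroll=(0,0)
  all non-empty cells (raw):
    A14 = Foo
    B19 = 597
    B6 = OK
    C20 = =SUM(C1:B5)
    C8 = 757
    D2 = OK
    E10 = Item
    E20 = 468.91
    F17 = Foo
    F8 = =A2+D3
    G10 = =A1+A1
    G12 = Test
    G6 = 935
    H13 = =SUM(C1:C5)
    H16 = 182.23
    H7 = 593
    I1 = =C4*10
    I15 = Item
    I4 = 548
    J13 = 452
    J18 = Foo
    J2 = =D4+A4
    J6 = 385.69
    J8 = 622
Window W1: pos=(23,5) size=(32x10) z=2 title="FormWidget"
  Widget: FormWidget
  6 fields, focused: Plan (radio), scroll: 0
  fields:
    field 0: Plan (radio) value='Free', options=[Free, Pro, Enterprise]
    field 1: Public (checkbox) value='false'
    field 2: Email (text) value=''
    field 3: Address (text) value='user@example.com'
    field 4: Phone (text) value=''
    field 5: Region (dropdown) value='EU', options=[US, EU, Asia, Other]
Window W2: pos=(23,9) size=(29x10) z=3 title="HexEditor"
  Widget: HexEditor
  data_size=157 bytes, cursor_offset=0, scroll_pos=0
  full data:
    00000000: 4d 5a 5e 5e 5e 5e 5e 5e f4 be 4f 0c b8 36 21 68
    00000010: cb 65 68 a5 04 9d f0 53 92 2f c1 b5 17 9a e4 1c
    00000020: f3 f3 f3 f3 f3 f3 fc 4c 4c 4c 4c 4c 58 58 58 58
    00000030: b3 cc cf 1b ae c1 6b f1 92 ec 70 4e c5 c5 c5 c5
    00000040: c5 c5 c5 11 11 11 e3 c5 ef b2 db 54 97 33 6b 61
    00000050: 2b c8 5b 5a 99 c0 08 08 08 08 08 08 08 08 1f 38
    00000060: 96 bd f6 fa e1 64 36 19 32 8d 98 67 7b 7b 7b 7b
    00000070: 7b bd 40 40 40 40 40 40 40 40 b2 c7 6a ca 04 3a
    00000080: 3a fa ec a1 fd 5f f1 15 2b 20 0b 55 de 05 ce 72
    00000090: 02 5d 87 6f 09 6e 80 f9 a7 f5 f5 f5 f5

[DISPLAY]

                                                     
                                                     
                                                     
                                                     
━━━━━━━━━━┏━━━━━━━━━━━━━━━━━━━━━━━━━━━━━━┓           
Spreadshee┃ FormWidget                   ┃           
──────────┠──────────────────────────────┨           
1:        ┃> Plan:       (●) Free  ( ) Pr┃           
      A   ┏━━━━━━━━━━━━━━━━━━━━━━━━━━━┓  ┃           
----------┃ HexEditor                 ┃ ]┃           
 1      [0┠───────────────────────────┨c]┃           
 2        ┃00000000  4D 5a 5e 5e 5e 5e┃ ]┃           
 3        ┃00000010  cb 65 68 a5 04 9d┃▼]┃           
 4        ┃00000020  f3 f3 f3 f3 f3 f3┃━━┛           
━━━━━━━━━━┃00000030  b3 cc cf 1b ae c1┃              
          ┃00000040  c5 c5 c5 11 11 11┃              
          ┃00000050  2b c8 5b 5a 99 c0┃              


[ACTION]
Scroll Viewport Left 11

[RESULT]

                                                     
                                                     
                                                     
                                                     
         ┏━━━━━━━━━━━┏━━━━━━━━━━━━━━━━━━━━━━━━━━━━━━┓
         ┃ Spreadshee┃ FormWidget                   ┃
         ┠───────────┠──────────────────────────────┨
         ┃A1:        ┃> Plan:       (●) Free  ( ) Pr┃
         ┃       A   ┏━━━━━━━━━━━━━━━━━━━━━━━━━━━┓  ┃
         ┃-----------┃ HexEditor                 ┃ ]┃
         ┃  1      [0┠───────────────────────────┨c]┃
         ┃  2        ┃00000000  4D 5a 5e 5e 5e 5e┃ ]┃
         ┃  3        ┃00000010  cb 65 68 a5 04 9d┃▼]┃
         ┃  4        ┃00000020  f3 f3 f3 f3 f3 f3┃━━┛
         ┗━━━━━━━━━━━┃00000030  b3 cc cf 1b ae c1┃   
                     ┃00000040  c5 c5 c5 11 11 11┃   
                     ┃00000050  2b c8 5b 5a 99 c0┃   


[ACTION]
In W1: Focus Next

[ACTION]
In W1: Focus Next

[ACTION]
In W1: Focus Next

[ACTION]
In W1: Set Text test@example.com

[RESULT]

                                                     
                                                     
                                                     
                                                     
         ┏━━━━━━━━━━━┏━━━━━━━━━━━━━━━━━━━━━━━━━━━━━━┓
         ┃ Spreadshee┃ FormWidget                   ┃
         ┠───────────┠──────────────────────────────┨
         ┃A1:        ┃  Plan:       (●) Free  ( ) Pr┃
         ┃       A   ┏━━━━━━━━━━━━━━━━━━━━━━━━━━━┓  ┃
         ┃-----------┃ HexEditor                 ┃ ]┃
         ┃  1      [0┠───────────────────────────┨c]┃
         ┃  2        ┃00000000  4D 5a 5e 5e 5e 5e┃ ]┃
         ┃  3        ┃00000010  cb 65 68 a5 04 9d┃▼]┃
         ┃  4        ┃00000020  f3 f3 f3 f3 f3 f3┃━━┛
         ┗━━━━━━━━━━━┃00000030  b3 cc cf 1b ae c1┃   
                     ┃00000040  c5 c5 c5 11 11 11┃   
                     ┃00000050  2b c8 5b 5a 99 c0┃   


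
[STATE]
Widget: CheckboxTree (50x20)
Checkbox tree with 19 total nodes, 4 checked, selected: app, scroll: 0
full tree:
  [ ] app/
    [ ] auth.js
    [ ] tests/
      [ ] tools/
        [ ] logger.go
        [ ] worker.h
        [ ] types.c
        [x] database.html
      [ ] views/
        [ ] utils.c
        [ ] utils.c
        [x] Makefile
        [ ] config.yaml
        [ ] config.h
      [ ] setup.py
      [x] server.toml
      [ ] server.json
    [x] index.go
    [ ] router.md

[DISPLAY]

>[-] app/                                         
   [ ] auth.js                                    
   [-] tests/                                     
     [-] tools/                                   
       [ ] logger.go                              
       [ ] worker.h                               
       [ ] types.c                                
       [x] database.html                          
     [-] views/                                   
       [ ] utils.c                                
       [ ] utils.c                                
       [x] Makefile                               
       [ ] config.yaml                            
       [ ] config.h                               
     [ ] setup.py                                 
     [x] server.toml                              
     [ ] server.json                              
   [x] index.go                                   
   [ ] router.md                                  
                                                  


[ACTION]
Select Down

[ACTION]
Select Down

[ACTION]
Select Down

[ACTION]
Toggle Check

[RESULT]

 [-] app/                                         
   [ ] auth.js                                    
   [-] tests/                                     
>    [x] tools/                                   
       [x] logger.go                              
       [x] worker.h                               
       [x] types.c                                
       [x] database.html                          
     [-] views/                                   
       [ ] utils.c                                
       [ ] utils.c                                
       [x] Makefile                               
       [ ] config.yaml                            
       [ ] config.h                               
     [ ] setup.py                                 
     [x] server.toml                              
     [ ] server.json                              
   [x] index.go                                   
   [ ] router.md                                  
                                                  


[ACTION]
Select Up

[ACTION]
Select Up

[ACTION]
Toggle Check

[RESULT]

 [-] app/                                         
>  [x] auth.js                                    
   [-] tests/                                     
     [x] tools/                                   
       [x] logger.go                              
       [x] worker.h                               
       [x] types.c                                
       [x] database.html                          
     [-] views/                                   
       [ ] utils.c                                
       [ ] utils.c                                
       [x] Makefile                               
       [ ] config.yaml                            
       [ ] config.h                               
     [ ] setup.py                                 
     [x] server.toml                              
     [ ] server.json                              
   [x] index.go                                   
   [ ] router.md                                  
                                                  


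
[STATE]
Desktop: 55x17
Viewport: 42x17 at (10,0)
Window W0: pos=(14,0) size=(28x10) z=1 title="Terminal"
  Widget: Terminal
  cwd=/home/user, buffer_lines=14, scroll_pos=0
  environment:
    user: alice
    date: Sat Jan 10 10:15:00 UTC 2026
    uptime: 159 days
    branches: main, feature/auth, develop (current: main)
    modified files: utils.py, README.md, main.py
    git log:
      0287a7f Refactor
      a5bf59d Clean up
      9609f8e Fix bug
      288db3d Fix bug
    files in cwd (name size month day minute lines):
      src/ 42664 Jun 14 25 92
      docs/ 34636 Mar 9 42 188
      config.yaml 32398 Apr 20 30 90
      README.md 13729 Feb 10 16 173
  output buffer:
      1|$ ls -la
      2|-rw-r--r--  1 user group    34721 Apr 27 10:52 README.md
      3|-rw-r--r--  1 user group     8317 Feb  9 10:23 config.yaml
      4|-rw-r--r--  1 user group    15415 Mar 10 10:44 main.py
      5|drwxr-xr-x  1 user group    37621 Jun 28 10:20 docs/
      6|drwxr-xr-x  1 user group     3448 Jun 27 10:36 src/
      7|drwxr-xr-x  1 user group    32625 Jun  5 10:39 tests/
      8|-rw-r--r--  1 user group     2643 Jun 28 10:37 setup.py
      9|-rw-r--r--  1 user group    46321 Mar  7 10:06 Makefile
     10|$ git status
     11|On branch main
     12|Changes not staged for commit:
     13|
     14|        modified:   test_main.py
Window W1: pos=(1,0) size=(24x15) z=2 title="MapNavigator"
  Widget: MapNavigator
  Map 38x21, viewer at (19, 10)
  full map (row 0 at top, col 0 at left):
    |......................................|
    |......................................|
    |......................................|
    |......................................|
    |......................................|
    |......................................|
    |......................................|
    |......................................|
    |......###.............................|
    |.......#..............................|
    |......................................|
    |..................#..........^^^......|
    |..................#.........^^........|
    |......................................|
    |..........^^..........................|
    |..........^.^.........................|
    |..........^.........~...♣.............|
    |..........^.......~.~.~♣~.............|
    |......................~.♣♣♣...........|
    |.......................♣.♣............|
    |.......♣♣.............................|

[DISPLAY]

━━━━━━━━━━━━━━┓━━━━━━━━━━━━━━━━┓          
gator         ┃                ┃          
──────────────┨────────────────┨          
..............┃                ┃          
..............┃  1 user group  ┃          
..............┃  1 user group  ┃          
..............┃  1 user group  ┃          
..............┃  1 user group  ┃          
...@..........┃  1 user group  ┃          
..#..........^┃━━━━━━━━━━━━━━━━┛          
..#.........^^┃                           
..............┃                           
..............┃                           
..............┃                           
━━━━━━━━━━━━━━┛                           
                                          
                                          


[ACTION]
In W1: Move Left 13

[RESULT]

━━━━━━━━━━━━━━┓━━━━━━━━━━━━━━━━┓          
gator         ┃                ┃          
──────────────┨────────────────┨          
..............┃                ┃          
..............┃  1 user group  ┃          
..............┃  1 user group  ┃          
...###........┃  1 user group  ┃          
....#.........┃  1 user group  ┃          
...@..........┃  1 user group  ┃          
..............┃━━━━━━━━━━━━━━━━┛          
..............┃                           
..............┃                           
.......^^.....┃                           
.......^.^....┃                           
━━━━━━━━━━━━━━┛                           
                                          
                                          


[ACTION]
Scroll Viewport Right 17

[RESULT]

━━━━━━━━━━━┓━━━━━━━━━━━━━━━━┓             
or         ┃                ┃             
───────────┨────────────────┨             
...........┃                ┃             
...........┃  1 user group  ┃             
...........┃  1 user group  ┃             
###........┃  1 user group  ┃             
.#.........┃  1 user group  ┃             
@..........┃  1 user group  ┃             
...........┃━━━━━━━━━━━━━━━━┛             
...........┃                              
...........┃                              
....^^.....┃                              
....^.^....┃                              
━━━━━━━━━━━┛                              
                                          
                                          


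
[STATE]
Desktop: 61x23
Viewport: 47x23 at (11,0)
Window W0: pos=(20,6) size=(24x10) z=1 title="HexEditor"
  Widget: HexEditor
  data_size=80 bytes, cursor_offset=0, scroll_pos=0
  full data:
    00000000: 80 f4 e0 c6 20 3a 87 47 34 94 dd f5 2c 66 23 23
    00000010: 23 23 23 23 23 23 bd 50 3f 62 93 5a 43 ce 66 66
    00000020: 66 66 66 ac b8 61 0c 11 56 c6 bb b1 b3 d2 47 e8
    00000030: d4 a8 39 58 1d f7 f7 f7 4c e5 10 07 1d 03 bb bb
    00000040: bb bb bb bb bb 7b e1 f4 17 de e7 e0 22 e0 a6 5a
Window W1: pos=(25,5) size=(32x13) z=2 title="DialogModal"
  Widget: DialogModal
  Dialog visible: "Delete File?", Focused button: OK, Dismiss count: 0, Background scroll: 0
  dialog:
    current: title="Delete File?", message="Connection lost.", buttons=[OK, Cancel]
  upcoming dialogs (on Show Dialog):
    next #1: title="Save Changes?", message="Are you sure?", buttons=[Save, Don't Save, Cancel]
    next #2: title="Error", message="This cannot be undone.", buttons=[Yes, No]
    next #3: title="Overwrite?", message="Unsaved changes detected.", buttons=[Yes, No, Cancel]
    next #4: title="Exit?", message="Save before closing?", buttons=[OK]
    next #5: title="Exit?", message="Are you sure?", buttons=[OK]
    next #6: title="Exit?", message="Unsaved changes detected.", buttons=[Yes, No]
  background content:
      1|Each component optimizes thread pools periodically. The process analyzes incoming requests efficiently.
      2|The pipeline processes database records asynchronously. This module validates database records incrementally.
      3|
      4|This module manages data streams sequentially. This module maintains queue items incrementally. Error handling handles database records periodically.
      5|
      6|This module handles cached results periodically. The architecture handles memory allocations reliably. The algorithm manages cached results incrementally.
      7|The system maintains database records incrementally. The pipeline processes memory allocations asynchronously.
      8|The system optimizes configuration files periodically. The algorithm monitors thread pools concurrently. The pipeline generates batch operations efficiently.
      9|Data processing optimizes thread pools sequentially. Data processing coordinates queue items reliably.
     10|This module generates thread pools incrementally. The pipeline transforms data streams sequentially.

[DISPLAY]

                                               
                                               
                                               
                                               
                                               
              ┏━━━━━━━━━━━━━━━━━━━━━━━━━━━━━━┓ 
         ┏━━━━┃ DialogModal                  ┃ 
         ┃ Hex┠──────────────────────────────┨ 
         ┠────┃Each component optimizes threa┃ 
         ┃0000┃The pipeline processes databas┃ 
         ┃0000┃     ┌──────────────────┐     ┃ 
         ┃0000┃This │   Delete File?   │strea┃ 
         ┃0000┃     │ Connection lost. │     ┃ 
         ┃0000┃This │  [OK]  Cancel    │d res┃ 
         ┃    ┃The s└──────────────────┘base ┃ 
         ┗━━━━┃The system optimizes configura┃ 
              ┃Data processing optimizes thre┃ 
              ┗━━━━━━━━━━━━━━━━━━━━━━━━━━━━━━┛ 
                                               
                                               
                                               
                                               
                                               


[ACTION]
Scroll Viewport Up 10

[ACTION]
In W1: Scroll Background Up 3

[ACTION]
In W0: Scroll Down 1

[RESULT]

                                               
                                               
                                               
                                               
                                               
              ┏━━━━━━━━━━━━━━━━━━━━━━━━━━━━━━┓ 
         ┏━━━━┃ DialogModal                  ┃ 
         ┃ Hex┠──────────────────────────────┨ 
         ┠────┃Each component optimizes threa┃ 
         ┃0000┃The pipeline processes databas┃ 
         ┃0000┃     ┌──────────────────┐     ┃ 
         ┃0000┃This │   Delete File?   │strea┃ 
         ┃0000┃     │ Connection lost. │     ┃ 
         ┃    ┃This │  [OK]  Cancel    │d res┃ 
         ┃    ┃The s└──────────────────┘base ┃ 
         ┗━━━━┃The system optimizes configura┃ 
              ┃Data processing optimizes thre┃ 
              ┗━━━━━━━━━━━━━━━━━━━━━━━━━━━━━━┛ 
                                               
                                               
                                               
                                               
                                               


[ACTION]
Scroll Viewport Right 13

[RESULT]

                                               
                                               
                                               
                                               
                                               
           ┏━━━━━━━━━━━━━━━━━━━━━━━━━━━━━━┓    
      ┏━━━━┃ DialogModal                  ┃    
      ┃ Hex┠──────────────────────────────┨    
      ┠────┃Each component optimizes threa┃    
      ┃0000┃The pipeline processes databas┃    
      ┃0000┃     ┌──────────────────┐     ┃    
      ┃0000┃This │   Delete File?   │strea┃    
      ┃0000┃     │ Connection lost. │     ┃    
      ┃    ┃This │  [OK]  Cancel    │d res┃    
      ┃    ┃The s└──────────────────┘base ┃    
      ┗━━━━┃The system optimizes configura┃    
           ┃Data processing optimizes thre┃    
           ┗━━━━━━━━━━━━━━━━━━━━━━━━━━━━━━┛    
                                               
                                               
                                               
                                               
                                               


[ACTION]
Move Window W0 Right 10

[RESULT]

                                               
                                               
                                               
                                               
                                               
           ┏━━━━━━━━━━━━━━━━━━━━━━━━━━━━━━┓    
           ┃ DialogModal                  ┃    
           ┠──────────────────────────────┨    
           ┃Each component optimizes threa┃    
           ┃The pipeline processes databas┃    
           ┃     ┌──────────────────┐     ┃    
           ┃This │   Delete File?   │strea┃    
           ┃     │ Connection lost. │     ┃    
           ┃This │  [OK]  Cancel    │d res┃    
           ┃The s└──────────────────┘base ┃    
           ┃The system optimizes configura┃    
           ┃Data processing optimizes thre┃    
           ┗━━━━━━━━━━━━━━━━━━━━━━━━━━━━━━┛    
                                               
                                               
                                               
                                               
                                               
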